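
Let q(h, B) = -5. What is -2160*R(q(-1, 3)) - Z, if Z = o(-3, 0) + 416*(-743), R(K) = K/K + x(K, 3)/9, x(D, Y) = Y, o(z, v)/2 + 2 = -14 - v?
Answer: 306240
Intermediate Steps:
o(z, v) = -32 - 2*v (o(z, v) = -4 + 2*(-14 - v) = -4 + (-28 - 2*v) = -32 - 2*v)
R(K) = 4/3 (R(K) = K/K + 3/9 = 1 + 3*(⅑) = 1 + ⅓ = 4/3)
Z = -309120 (Z = (-32 - 2*0) + 416*(-743) = (-32 + 0) - 309088 = -32 - 309088 = -309120)
-2160*R(q(-1, 3)) - Z = -2160*4/3 - 1*(-309120) = -2880 + 309120 = 306240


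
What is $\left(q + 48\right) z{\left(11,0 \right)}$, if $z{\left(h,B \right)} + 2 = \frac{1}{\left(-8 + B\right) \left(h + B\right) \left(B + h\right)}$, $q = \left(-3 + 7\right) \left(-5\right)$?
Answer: $- \frac{13559}{242} \approx -56.029$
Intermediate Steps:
$q = -20$ ($q = 4 \left(-5\right) = -20$)
$z{\left(h,B \right)} = -2 + \frac{1}{\left(-8 + B\right) \left(B + h\right)^{2}}$ ($z{\left(h,B \right)} = -2 + \frac{1}{\left(-8 + B\right) \left(h + B\right) \left(B + h\right)} = -2 + \frac{1}{\left(-8 + B\right) \left(B + h\right) \left(B + h\right)} = -2 + \frac{1}{\left(-8 + B\right) \left(B + h\right)^{2}}$)
$\left(q + 48\right) z{\left(11,0 \right)} = \left(-20 + 48\right) \frac{1 + 16 \left(0 + 11\right)^{2} - 0 \left(0 + 11\right)^{2}}{\left(-8 + 0\right) \left(0 + 11\right)^{2}} = 28 \frac{1 + 16 \cdot 11^{2} - 0 \cdot 11^{2}}{\left(-8\right) 121} = 28 \left(\left(- \frac{1}{8}\right) \frac{1}{121} \left(1 + 16 \cdot 121 - 0 \cdot 121\right)\right) = 28 \left(\left(- \frac{1}{8}\right) \frac{1}{121} \left(1 + 1936 + 0\right)\right) = 28 \left(\left(- \frac{1}{8}\right) \frac{1}{121} \cdot 1937\right) = 28 \left(- \frac{1937}{968}\right) = - \frac{13559}{242}$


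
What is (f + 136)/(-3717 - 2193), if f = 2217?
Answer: -2353/5910 ≈ -0.39814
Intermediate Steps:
(f + 136)/(-3717 - 2193) = (2217 + 136)/(-3717 - 2193) = 2353/(-5910) = 2353*(-1/5910) = -2353/5910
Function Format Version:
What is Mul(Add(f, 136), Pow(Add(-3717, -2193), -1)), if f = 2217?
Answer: Rational(-2353, 5910) ≈ -0.39814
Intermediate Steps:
Mul(Add(f, 136), Pow(Add(-3717, -2193), -1)) = Mul(Add(2217, 136), Pow(Add(-3717, -2193), -1)) = Mul(2353, Pow(-5910, -1)) = Mul(2353, Rational(-1, 5910)) = Rational(-2353, 5910)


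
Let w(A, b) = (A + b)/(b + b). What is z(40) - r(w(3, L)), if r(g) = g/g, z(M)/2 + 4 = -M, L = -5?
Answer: -89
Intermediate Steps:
w(A, b) = (A + b)/(2*b) (w(A, b) = (A + b)/((2*b)) = (A + b)*(1/(2*b)) = (A + b)/(2*b))
z(M) = -8 - 2*M (z(M) = -8 + 2*(-M) = -8 - 2*M)
r(g) = 1
z(40) - r(w(3, L)) = (-8 - 2*40) - 1*1 = (-8 - 80) - 1 = -88 - 1 = -89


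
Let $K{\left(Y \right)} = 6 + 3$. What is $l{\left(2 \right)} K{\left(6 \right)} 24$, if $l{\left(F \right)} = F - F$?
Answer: $0$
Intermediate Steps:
$K{\left(Y \right)} = 9$
$l{\left(F \right)} = 0$
$l{\left(2 \right)} K{\left(6 \right)} 24 = 0 \cdot 9 \cdot 24 = 0 \cdot 24 = 0$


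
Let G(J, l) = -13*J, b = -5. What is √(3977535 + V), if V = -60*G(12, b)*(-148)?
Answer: √2592255 ≈ 1610.0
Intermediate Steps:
V = -1385280 (V = -(-780)*12*(-148) = -60*(-156)*(-148) = 9360*(-148) = -1385280)
√(3977535 + V) = √(3977535 - 1385280) = √2592255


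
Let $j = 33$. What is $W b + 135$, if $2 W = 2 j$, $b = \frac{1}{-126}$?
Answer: $\frac{5659}{42} \approx 134.74$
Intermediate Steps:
$b = - \frac{1}{126} \approx -0.0079365$
$W = 33$ ($W = \frac{2 \cdot 33}{2} = \frac{1}{2} \cdot 66 = 33$)
$W b + 135 = 33 \left(- \frac{1}{126}\right) + 135 = - \frac{11}{42} + 135 = \frac{5659}{42}$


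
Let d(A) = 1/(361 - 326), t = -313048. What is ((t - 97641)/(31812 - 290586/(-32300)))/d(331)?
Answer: -12217997750/27047847 ≈ -451.72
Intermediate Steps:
d(A) = 1/35
((t - 97641)/(31812 - 290586/(-32300)))/d(331) = ((-313048 - 97641)/(31812 - 290586/(-32300)))/(1/35) = -410689/(31812 - 290586*(-1/32300))*35 = -410689/(31812 + 7647/850)*35 = -410689/27047847/850*35 = -410689*850/27047847*35 = -349085650/27047847*35 = -12217997750/27047847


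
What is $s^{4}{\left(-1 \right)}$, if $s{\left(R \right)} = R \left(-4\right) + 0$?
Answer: $256$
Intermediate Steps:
$s{\left(R \right)} = - 4 R$ ($s{\left(R \right)} = - 4 R + 0 = - 4 R$)
$s^{4}{\left(-1 \right)} = \left(\left(-4\right) \left(-1\right)\right)^{4} = 4^{4} = 256$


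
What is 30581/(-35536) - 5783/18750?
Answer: -389449219/333150000 ≈ -1.1690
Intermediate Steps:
30581/(-35536) - 5783/18750 = 30581*(-1/35536) - 5783*1/18750 = -30581/35536 - 5783/18750 = -389449219/333150000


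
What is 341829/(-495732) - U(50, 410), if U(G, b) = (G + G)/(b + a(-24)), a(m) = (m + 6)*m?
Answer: -56232203/69567724 ≈ -0.80831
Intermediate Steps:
a(m) = m*(6 + m) (a(m) = (6 + m)*m = m*(6 + m))
U(G, b) = 2*G/(432 + b) (U(G, b) = (G + G)/(b - 24*(6 - 24)) = (2*G)/(b - 24*(-18)) = (2*G)/(b + 432) = (2*G)/(432 + b) = 2*G/(432 + b))
341829/(-495732) - U(50, 410) = 341829/(-495732) - 2*50/(432 + 410) = 341829*(-1/495732) - 2*50/842 = -113943/165244 - 2*50/842 = -113943/165244 - 1*50/421 = -113943/165244 - 50/421 = -56232203/69567724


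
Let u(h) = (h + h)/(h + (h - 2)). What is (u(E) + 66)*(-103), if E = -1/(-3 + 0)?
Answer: -13493/2 ≈ -6746.5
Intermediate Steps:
E = ⅓ (E = -1/(-3) = -⅓*(-1) = ⅓ ≈ 0.33333)
u(h) = 2*h/(-2 + 2*h) (u(h) = (2*h)/(h + (-2 + h)) = (2*h)/(-2 + 2*h) = 2*h/(-2 + 2*h))
(u(E) + 66)*(-103) = (1/(3*(-1 + ⅓)) + 66)*(-103) = (1/(3*(-⅔)) + 66)*(-103) = ((⅓)*(-3/2) + 66)*(-103) = (-½ + 66)*(-103) = (131/2)*(-103) = -13493/2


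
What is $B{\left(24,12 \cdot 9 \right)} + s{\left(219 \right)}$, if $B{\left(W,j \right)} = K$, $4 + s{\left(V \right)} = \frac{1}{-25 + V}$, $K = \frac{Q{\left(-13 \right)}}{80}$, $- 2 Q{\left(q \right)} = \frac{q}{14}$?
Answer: $- \frac{866739}{217280} \approx -3.989$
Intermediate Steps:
$Q{\left(q \right)} = - \frac{q}{28}$ ($Q{\left(q \right)} = - \frac{q \frac{1}{14}}{2} = - \frac{\frac{1}{14} q}{2} = - \frac{q}{28}$)
$K = \frac{13}{2240}$ ($K = \frac{\left(- \frac{1}{28}\right) \left(-13\right)}{80} = \frac{13}{28} \cdot \frac{1}{80} = \frac{13}{2240} \approx 0.0058036$)
$s{\left(V \right)} = -4 + \frac{1}{-25 + V}$
$B{\left(W,j \right)} = \frac{13}{2240}$
$B{\left(24,12 \cdot 9 \right)} + s{\left(219 \right)} = \frac{13}{2240} + \frac{101 - 876}{-25 + 219} = \frac{13}{2240} + \frac{101 - 876}{194} = \frac{13}{2240} + \frac{1}{194} \left(-775\right) = \frac{13}{2240} - \frac{775}{194} = - \frac{866739}{217280}$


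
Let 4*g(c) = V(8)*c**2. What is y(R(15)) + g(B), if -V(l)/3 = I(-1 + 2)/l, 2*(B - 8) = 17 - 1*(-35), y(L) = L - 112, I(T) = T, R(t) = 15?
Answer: -1643/8 ≈ -205.38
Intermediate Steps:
y(L) = -112 + L
B = 34 (B = 8 + (17 - 1*(-35))/2 = 8 + (17 + 35)/2 = 8 + (1/2)*52 = 8 + 26 = 34)
V(l) = -3/l (V(l) = -3*(-1 + 2)/l = -3/l)
g(c) = -3*c**2/32 (g(c) = ((-3/8)*c**2)/4 = ((-3*1/8)*c**2)/4 = (-3*c**2/8)/4 = -3*c**2/32)
y(R(15)) + g(B) = (-112 + 15) - 3/32*34**2 = -97 - 3/32*1156 = -97 - 867/8 = -1643/8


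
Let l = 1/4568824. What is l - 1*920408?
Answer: -4205182160191/4568824 ≈ -9.2041e+5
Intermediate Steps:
l = 1/4568824 ≈ 2.1887e-7
l - 1*920408 = 1/4568824 - 1*920408 = 1/4568824 - 920408 = -4205182160191/4568824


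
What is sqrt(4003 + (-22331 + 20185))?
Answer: sqrt(1857) ≈ 43.093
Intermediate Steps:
sqrt(4003 + (-22331 + 20185)) = sqrt(4003 - 2146) = sqrt(1857)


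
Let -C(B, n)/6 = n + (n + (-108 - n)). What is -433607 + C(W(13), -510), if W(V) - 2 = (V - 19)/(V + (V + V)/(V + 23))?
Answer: -429899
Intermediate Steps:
W(V) = 2 + (-19 + V)/(V + 2*V/(23 + V)) (W(V) = 2 + (V - 19)/(V + (V + V)/(V + 23)) = 2 + (-19 + V)/(V + (2*V)/(23 + V)) = 2 + (-19 + V)/(V + 2*V/(23 + V)))
C(B, n) = 648 - 6*n (C(B, n) = -6*(n + (n + (-108 - n))) = -6*(n - 108) = -6*(-108 + n) = 648 - 6*n)
-433607 + C(W(13), -510) = -433607 + (648 - 6*(-510)) = -433607 + (648 + 3060) = -433607 + 3708 = -429899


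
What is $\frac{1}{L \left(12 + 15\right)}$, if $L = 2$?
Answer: $\frac{1}{54} \approx 0.018519$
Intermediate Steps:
$\frac{1}{L \left(12 + 15\right)} = \frac{1}{2 \left(12 + 15\right)} = \frac{1}{2 \cdot 27} = \frac{1}{54}$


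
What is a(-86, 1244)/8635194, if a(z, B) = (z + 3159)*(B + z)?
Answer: 593089/1439199 ≈ 0.41210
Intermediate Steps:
a(z, B) = (3159 + z)*(B + z)
a(-86, 1244)/8635194 = ((-86)² + 3159*1244 + 3159*(-86) + 1244*(-86))/8635194 = (7396 + 3929796 - 271674 - 106984)*(1/8635194) = 3558534*(1/8635194) = 593089/1439199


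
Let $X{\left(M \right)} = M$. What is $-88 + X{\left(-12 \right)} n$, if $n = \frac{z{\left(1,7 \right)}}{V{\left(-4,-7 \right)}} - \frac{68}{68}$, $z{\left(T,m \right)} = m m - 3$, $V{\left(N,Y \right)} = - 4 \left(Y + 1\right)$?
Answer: $-99$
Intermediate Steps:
$V{\left(N,Y \right)} = -4 - 4 Y$ ($V{\left(N,Y \right)} = - 4 \left(1 + Y\right) = -4 - 4 Y$)
$z{\left(T,m \right)} = -3 + m^{2}$ ($z{\left(T,m \right)} = m^{2} - 3 = -3 + m^{2}$)
$n = \frac{11}{12}$ ($n = \frac{-3 + 7^{2}}{-4 - -28} - \frac{68}{68} = \frac{-3 + 49}{-4 + 28} - 1 = \frac{46}{24} - 1 = 46 \cdot \frac{1}{24} - 1 = \frac{23}{12} - 1 = \frac{11}{12} \approx 0.91667$)
$-88 + X{\left(-12 \right)} n = -88 - 11 = -99$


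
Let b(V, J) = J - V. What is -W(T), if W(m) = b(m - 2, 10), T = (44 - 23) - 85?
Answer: -76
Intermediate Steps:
T = -64 (T = 21 - 85 = -64)
W(m) = 12 - m (W(m) = 10 - (m - 2) = 10 - (-2 + m) = 10 + (2 - m) = 12 - m)
-W(T) = -(12 - 1*(-64)) = -(12 + 64) = -1*76 = -76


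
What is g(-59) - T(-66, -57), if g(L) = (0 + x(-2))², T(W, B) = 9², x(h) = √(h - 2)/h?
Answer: -82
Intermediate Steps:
x(h) = √(-2 + h)/h
T(W, B) = 81
g(L) = -1 (g(L) = (0 + √(-2 - 2)/(-2))² = (0 - I)² = (-I)² = -1)
g(-59) - T(-66, -57) = -1 - 1*81 = -1 - 81 = -82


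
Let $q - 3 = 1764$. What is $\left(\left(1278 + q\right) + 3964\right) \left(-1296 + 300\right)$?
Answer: $-6980964$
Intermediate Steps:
$q = 1767$ ($q = 3 + 1764 = 1767$)
$\left(\left(1278 + q\right) + 3964\right) \left(-1296 + 300\right) = \left(\left(1278 + 1767\right) + 3964\right) \left(-1296 + 300\right) = \left(3045 + 3964\right) \left(-996\right) = 7009 \left(-996\right) = -6980964$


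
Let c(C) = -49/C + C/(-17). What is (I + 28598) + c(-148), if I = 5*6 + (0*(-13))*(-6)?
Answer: 72050785/2516 ≈ 28637.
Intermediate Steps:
c(C) = -49/C - C/17 (c(C) = -49/C + C*(-1/17) = -49/C - C/17)
I = 30 (I = 30 + 0*(-6) = 30 + 0 = 30)
(I + 28598) + c(-148) = (30 + 28598) + (-49/(-148) - 1/17*(-148)) = 28628 + (-49*(-1/148) + 148/17) = 28628 + (49/148 + 148/17) = 28628 + 22737/2516 = 72050785/2516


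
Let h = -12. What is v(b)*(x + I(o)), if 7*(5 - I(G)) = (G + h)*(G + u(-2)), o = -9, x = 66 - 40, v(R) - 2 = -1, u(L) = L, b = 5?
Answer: -2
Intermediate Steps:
v(R) = 1 (v(R) = 2 - 1 = 1)
x = 26
I(G) = 5 - (-12 + G)*(-2 + G)/7 (I(G) = 5 - (G - 12)*(G - 2)/7 = 5 - (-12 + G)*(-2 + G)/7)
v(b)*(x + I(o)) = 1*(26 + (11/7 + 2*(-9) - ⅐*(-9)²)) = 1*(26 + (11/7 - 18 - ⅐*81)) = 1*(26 + (11/7 - 18 - 81/7)) = 1*(26 - 28) = 1*(-2) = -2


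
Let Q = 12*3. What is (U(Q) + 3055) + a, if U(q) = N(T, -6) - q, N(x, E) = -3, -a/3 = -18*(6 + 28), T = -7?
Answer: 4852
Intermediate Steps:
a = 1836 (a = -(-54)*(6 + 28) = -(-54)*34 = -3*(-612) = 1836)
Q = 36
U(q) = -3 - q
(U(Q) + 3055) + a = ((-3 - 1*36) + 3055) + 1836 = ((-3 - 36) + 3055) + 1836 = (-39 + 3055) + 1836 = 3016 + 1836 = 4852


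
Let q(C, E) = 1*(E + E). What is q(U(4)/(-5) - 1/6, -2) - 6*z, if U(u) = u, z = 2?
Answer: -16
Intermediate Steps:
q(C, E) = 2*E (q(C, E) = 1*(2*E) = 2*E)
q(U(4)/(-5) - 1/6, -2) - 6*z = 2*(-2) - 6*2 = -4 - 12 = -16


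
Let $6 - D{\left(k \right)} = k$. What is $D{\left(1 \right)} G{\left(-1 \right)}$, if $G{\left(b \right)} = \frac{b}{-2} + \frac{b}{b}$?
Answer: $\frac{15}{2} \approx 7.5$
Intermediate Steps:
$G{\left(b \right)} = 1 - \frac{b}{2}$ ($G{\left(b \right)} = b \left(- \frac{1}{2}\right) + 1 = - \frac{b}{2} + 1 = 1 - \frac{b}{2}$)
$D{\left(k \right)} = 6 - k$
$D{\left(1 \right)} G{\left(-1 \right)} = \left(6 - 1\right) \left(1 - - \frac{1}{2}\right) = \left(6 - 1\right) \left(1 + \frac{1}{2}\right) = 5 \cdot \frac{3}{2} = \frac{15}{2}$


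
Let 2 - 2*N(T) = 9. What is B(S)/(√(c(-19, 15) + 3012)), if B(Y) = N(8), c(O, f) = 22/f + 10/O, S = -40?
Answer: -7*√3823845/214672 ≈ -0.063764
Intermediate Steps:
N(T) = -7/2 (N(T) = 1 - ½*9 = 1 - 9/2 = -7/2)
c(O, f) = 10/O + 22/f
B(Y) = -7/2
B(S)/(√(c(-19, 15) + 3012)) = -7/(2*√((10/(-19) + 22/15) + 3012)) = -7/(2*√((10*(-1/19) + 22*(1/15)) + 3012)) = -7/(2*√((-10/19 + 22/15) + 3012)) = -7/(2*√(268/285 + 3012)) = -7*√3823845/107336/2 = -7*√3823845/214672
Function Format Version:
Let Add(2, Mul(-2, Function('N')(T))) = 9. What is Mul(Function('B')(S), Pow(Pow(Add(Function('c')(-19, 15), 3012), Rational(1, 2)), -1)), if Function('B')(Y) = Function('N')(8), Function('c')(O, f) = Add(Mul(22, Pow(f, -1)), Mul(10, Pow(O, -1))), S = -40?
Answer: Mul(Rational(-7, 214672), Pow(3823845, Rational(1, 2))) ≈ -0.063764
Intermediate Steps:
Function('N')(T) = Rational(-7, 2) (Function('N')(T) = Add(1, Mul(Rational(-1, 2), 9)) = Add(1, Rational(-9, 2)) = Rational(-7, 2))
Function('c')(O, f) = Add(Mul(10, Pow(O, -1)), Mul(22, Pow(f, -1)))
Function('B')(Y) = Rational(-7, 2)
Mul(Function('B')(S), Pow(Pow(Add(Function('c')(-19, 15), 3012), Rational(1, 2)), -1)) = Mul(Rational(-7, 2), Pow(Pow(Add(Add(Mul(10, Pow(-19, -1)), Mul(22, Pow(15, -1))), 3012), Rational(1, 2)), -1)) = Mul(Rational(-7, 2), Pow(Pow(Add(Add(Mul(10, Rational(-1, 19)), Mul(22, Rational(1, 15))), 3012), Rational(1, 2)), -1)) = Mul(Rational(-7, 2), Pow(Pow(Add(Add(Rational(-10, 19), Rational(22, 15)), 3012), Rational(1, 2)), -1)) = Mul(Rational(-7, 2), Pow(Pow(Add(Rational(268, 285), 3012), Rational(1, 2)), -1)) = Mul(Rational(-7, 2), Pow(Pow(Rational(858688, 285), Rational(1, 2)), -1)) = Mul(Rational(-7, 2), Pow(Mul(Rational(8, 285), Pow(3823845, Rational(1, 2))), -1)) = Mul(Rational(-7, 2), Mul(Rational(1, 107336), Pow(3823845, Rational(1, 2)))) = Mul(Rational(-7, 214672), Pow(3823845, Rational(1, 2)))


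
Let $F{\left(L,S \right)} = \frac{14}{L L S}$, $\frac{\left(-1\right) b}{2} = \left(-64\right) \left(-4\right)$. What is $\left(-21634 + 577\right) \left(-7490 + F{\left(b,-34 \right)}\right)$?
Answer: $\frac{702857297412039}{4456448} \approx 1.5772 \cdot 10^{8}$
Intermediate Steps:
$b = -512$ ($b = - 2 \left(\left(-64\right) \left(-4\right)\right) = \left(-2\right) 256 = -512$)
$F{\left(L,S \right)} = \frac{14}{L^{2} S}$
$\left(-21634 + 577\right) \left(-7490 + F{\left(b,-34 \right)}\right) = \left(-21634 + 577\right) \left(-7490 + \frac{14}{262144 \left(-34\right)}\right) = - 21057 \left(-7490 + 14 \cdot \frac{1}{262144} \left(- \frac{1}{34}\right)\right) = - 21057 \left(-7490 - \frac{7}{4456448}\right) = \left(-21057\right) \left(- \frac{33378795527}{4456448}\right) = \frac{702857297412039}{4456448}$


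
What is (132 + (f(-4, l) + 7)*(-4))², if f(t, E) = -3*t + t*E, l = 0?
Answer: 3136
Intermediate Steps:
f(t, E) = -3*t + E*t
(132 + (f(-4, l) + 7)*(-4))² = (132 + (-4*(-3 + 0) + 7)*(-4))² = (132 + (-4*(-3) + 7)*(-4))² = (132 + (12 + 7)*(-4))² = (132 + 19*(-4))² = (132 - 76)² = 56² = 3136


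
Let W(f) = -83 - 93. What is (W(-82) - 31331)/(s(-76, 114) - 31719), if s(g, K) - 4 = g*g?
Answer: 31507/25939 ≈ 1.2147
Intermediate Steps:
W(f) = -176
s(g, K) = 4 + g² (s(g, K) = 4 + g*g = 4 + g²)
(W(-82) - 31331)/(s(-76, 114) - 31719) = (-176 - 31331)/((4 + (-76)²) - 31719) = -31507/((4 + 5776) - 31719) = -31507/(5780 - 31719) = -31507/(-25939) = -31507*(-1/25939) = 31507/25939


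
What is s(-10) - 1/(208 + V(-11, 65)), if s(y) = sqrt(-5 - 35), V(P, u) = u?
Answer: -1/273 + 2*I*sqrt(10) ≈ -0.003663 + 6.3246*I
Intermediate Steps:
s(y) = 2*I*sqrt(10) (s(y) = sqrt(-40) = 2*I*sqrt(10))
s(-10) - 1/(208 + V(-11, 65)) = 2*I*sqrt(10) - 1/(208 + 65) = 2*I*sqrt(10) - 1/273 = -1/273 + 2*I*sqrt(10)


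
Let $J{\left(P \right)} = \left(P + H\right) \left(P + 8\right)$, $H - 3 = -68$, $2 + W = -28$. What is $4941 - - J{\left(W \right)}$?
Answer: $7031$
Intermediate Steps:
$W = -30$ ($W = -2 - 28 = -30$)
$H = -65$ ($H = 3 - 68 = -65$)
$J{\left(P \right)} = \left(-65 + P\right) \left(8 + P\right)$ ($J{\left(P \right)} = \left(P - 65\right) \left(P + 8\right) = \left(-65 + P\right) \left(8 + P\right)$)
$4941 - - J{\left(W \right)} = 4941 - - (-520 + \left(-30\right)^{2} - -1710) = 4941 - - (-520 + 900 + 1710) = 4941 - \left(-1\right) 2090 = 4941 - -2090 = 4941 + 2090 = 7031$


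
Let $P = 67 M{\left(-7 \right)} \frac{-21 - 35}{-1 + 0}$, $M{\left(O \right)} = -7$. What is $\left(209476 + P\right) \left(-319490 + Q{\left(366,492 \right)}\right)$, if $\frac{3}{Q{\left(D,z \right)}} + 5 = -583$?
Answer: $- \frac{2868185737923}{49} \approx -5.8534 \cdot 10^{10}$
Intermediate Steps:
$Q{\left(D,z \right)} = - \frac{1}{196}$ ($Q{\left(D,z \right)} = \frac{3}{-5 - 583} = \frac{3}{-588} = 3 \left(- \frac{1}{588}\right) = - \frac{1}{196}$)
$P = -26264$ ($P = 67 \left(-7\right) \frac{-21 - 35}{-1 + 0} = - 469 \left(- \frac{56}{-1}\right) = - 469 \left(\left(-56\right) \left(-1\right)\right) = \left(-469\right) 56 = -26264$)
$\left(209476 + P\right) \left(-319490 + Q{\left(366,492 \right)}\right) = \left(209476 - 26264\right) \left(-319490 - \frac{1}{196}\right) = 183212 \left(- \frac{62620041}{196}\right) = - \frac{2868185737923}{49}$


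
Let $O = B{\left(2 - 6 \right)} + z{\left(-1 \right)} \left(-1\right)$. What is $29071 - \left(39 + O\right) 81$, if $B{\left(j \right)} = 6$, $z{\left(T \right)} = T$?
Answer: $25345$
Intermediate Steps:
$O = 7$ ($O = 6 - -1 = 6 + 1 = 7$)
$29071 - \left(39 + O\right) 81 = 29071 - \left(39 + 7\right) 81 = 29071 - 46 \cdot 81 = 29071 - 3726 = 25345$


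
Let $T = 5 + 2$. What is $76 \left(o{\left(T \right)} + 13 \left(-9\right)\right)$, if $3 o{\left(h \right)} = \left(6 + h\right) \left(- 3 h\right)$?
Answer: $-15808$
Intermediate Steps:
$T = 7$
$o{\left(h \right)} = - h \left(6 + h\right)$ ($o{\left(h \right)} = \frac{\left(6 + h\right) \left(- 3 h\right)}{3} = \frac{\left(-3\right) h \left(6 + h\right)}{3} = - h \left(6 + h\right)$)
$76 \left(o{\left(T \right)} + 13 \left(-9\right)\right) = 76 \left(\left(-1\right) 7 \left(6 + 7\right) + 13 \left(-9\right)\right) = 76 \left(\left(-1\right) 7 \cdot 13 - 117\right) = 76 \left(-91 - 117\right) = 76 \left(-208\right) = -15808$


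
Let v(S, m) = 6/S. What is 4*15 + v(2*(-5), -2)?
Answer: 297/5 ≈ 59.400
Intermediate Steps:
4*15 + v(2*(-5), -2) = 4*15 + 6/((2*(-5))) = 60 + 6/(-10) = 60 + 6*(-1/10) = 60 - 3/5 = 297/5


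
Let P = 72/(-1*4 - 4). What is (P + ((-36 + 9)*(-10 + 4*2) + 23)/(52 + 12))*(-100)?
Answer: 12475/16 ≈ 779.69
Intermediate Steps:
P = -9 (P = 72/(-4 - 4) = 72/(-8) = 72*(-⅛) = -9)
(P + ((-36 + 9)*(-10 + 4*2) + 23)/(52 + 12))*(-100) = (-9 + ((-36 + 9)*(-10 + 4*2) + 23)/(52 + 12))*(-100) = (-9 + (-27*(-10 + 8) + 23)/64)*(-100) = (-9 + (-27*(-2) + 23)*(1/64))*(-100) = (-9 + (54 + 23)*(1/64))*(-100) = (-9 + 77*(1/64))*(-100) = (-9 + 77/64)*(-100) = -499/64*(-100) = 12475/16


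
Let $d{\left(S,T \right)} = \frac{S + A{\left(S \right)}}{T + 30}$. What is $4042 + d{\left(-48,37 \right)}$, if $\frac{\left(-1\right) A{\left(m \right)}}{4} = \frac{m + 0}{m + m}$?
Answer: $\frac{270764}{67} \approx 4041.3$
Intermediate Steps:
$A{\left(m \right)} = -2$ ($A{\left(m \right)} = - 4 \frac{m + 0}{m + m} = - 4 \frac{m}{2 m} = - 4 m \frac{1}{2 m} = \left(-4\right) \frac{1}{2} = -2$)
$d{\left(S,T \right)} = \frac{-2 + S}{30 + T}$ ($d{\left(S,T \right)} = \frac{S - 2}{T + 30} = \frac{-2 + S}{30 + T}$)
$4042 + d{\left(-48,37 \right)} = 4042 + \frac{-2 - 48}{30 + 37} = 4042 + \frac{1}{67} \left(-50\right) = 4042 - \frac{50}{67} = \frac{270764}{67}$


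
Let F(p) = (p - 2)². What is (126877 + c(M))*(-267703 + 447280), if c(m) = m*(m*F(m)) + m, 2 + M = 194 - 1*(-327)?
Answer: 12929069867336325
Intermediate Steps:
M = 519 (M = -2 + (194 - 1*(-327)) = -2 + (194 + 327) = -2 + 521 = 519)
F(p) = (-2 + p)²
c(m) = m + m²*(-2 + m)² (c(m) = m*(m*(-2 + m)²) + m = m²*(-2 + m)² + m = m + m²*(-2 + m)²)
(126877 + c(M))*(-267703 + 447280) = (126877 + 519*(1 + 519*(-2 + 519)²))*(-267703 + 447280) = (126877 + 519*(1 + 519*517²))*179577 = (126877 + 519*(1 + 519*267289))*179577 = (126877 + 519*(1 + 138722991))*179577 = (126877 + 519*138722992)*179577 = (126877 + 71997232848)*179577 = 71997359725*179577 = 12929069867336325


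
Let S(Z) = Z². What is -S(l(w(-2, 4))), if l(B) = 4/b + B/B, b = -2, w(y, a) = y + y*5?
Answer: -1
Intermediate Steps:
w(y, a) = 6*y (w(y, a) = y + 5*y = 6*y)
l(B) = -1 (l(B) = 4/(-2) + B/B = 4*(-½) + 1 = -2 + 1 = -1)
-S(l(w(-2, 4))) = -1*(-1)² = -1*1 = -1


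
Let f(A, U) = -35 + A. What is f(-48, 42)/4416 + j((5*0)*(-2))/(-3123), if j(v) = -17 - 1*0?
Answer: -61379/4597056 ≈ -0.013352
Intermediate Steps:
j(v) = -17 (j(v) = -17 + 0 = -17)
f(-48, 42)/4416 + j((5*0)*(-2))/(-3123) = (-35 - 48)/4416 - 17/(-3123) = -83*1/4416 - 17*(-1/3123) = -83/4416 + 17/3123 = -61379/4597056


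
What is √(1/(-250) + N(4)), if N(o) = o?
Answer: 3*√1110/50 ≈ 1.9990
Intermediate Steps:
√(1/(-250) + N(4)) = √(1/(-250) + 4) = √(-1/250 + 4) = √(999/250) = 3*√1110/50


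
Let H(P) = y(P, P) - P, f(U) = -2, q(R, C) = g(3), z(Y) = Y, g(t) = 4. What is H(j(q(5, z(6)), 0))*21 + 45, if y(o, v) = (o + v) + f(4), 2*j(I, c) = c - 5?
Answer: -99/2 ≈ -49.500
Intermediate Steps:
q(R, C) = 4
j(I, c) = -5/2 + c/2 (j(I, c) = (c - 5)/2 = (-5 + c)/2 = -5/2 + c/2)
y(o, v) = -2 + o + v (y(o, v) = (o + v) - 2 = -2 + o + v)
H(P) = -2 + P (H(P) = (-2 + P + P) - P = (-2 + 2*P) - P = -2 + P)
H(j(q(5, z(6)), 0))*21 + 45 = (-2 + (-5/2 + (½)*0))*21 + 45 = (-2 + (-5/2 + 0))*21 + 45 = (-2 - 5/2)*21 + 45 = -9/2*21 + 45 = -189/2 + 45 = -99/2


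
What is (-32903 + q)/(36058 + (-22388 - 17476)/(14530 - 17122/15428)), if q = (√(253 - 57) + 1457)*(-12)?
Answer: -809427864535/577274830418 ≈ -1.4022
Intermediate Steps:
q = -17652 (q = (√196 + 1457)*(-12) = (14 + 1457)*(-12) = 1471*(-12) = -17652)
(-32903 + q)/(36058 + (-22388 - 17476)/(14530 - 17122/15428)) = (-32903 - 17652)/(36058 + (-22388 - 17476)/(14530 - 17122/15428)) = -50555/(36058 - 39864/(14530 - 17122*1/15428)) = -50555/(36058 - 39864/(14530 - 1223/1102)) = -50555/(36058 - 39864/16010837/1102) = -50555/(36058 - 39864*1102/16010837) = -50555/(36058 - 43930128/16010837) = -50555/577274830418/16010837 = -50555*16010837/577274830418 = -809427864535/577274830418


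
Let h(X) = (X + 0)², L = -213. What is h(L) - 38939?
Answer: 6430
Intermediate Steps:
h(X) = X²
h(L) - 38939 = (-213)² - 38939 = 45369 - 38939 = 6430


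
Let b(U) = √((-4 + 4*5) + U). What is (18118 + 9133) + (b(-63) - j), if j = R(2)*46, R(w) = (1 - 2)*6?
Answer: 27527 + I*√47 ≈ 27527.0 + 6.8557*I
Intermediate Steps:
R(w) = -6 (R(w) = -1*6 = -6)
b(U) = √(16 + U) (b(U) = √((-4 + 20) + U) = √(16 + U))
j = -276 (j = -6*46 = -276)
(18118 + 9133) + (b(-63) - j) = (18118 + 9133) + (√(16 - 63) - 1*(-276)) = 27251 + (√(-47) + 276) = 27251 + (I*√47 + 276) = 27251 + (276 + I*√47) = 27527 + I*√47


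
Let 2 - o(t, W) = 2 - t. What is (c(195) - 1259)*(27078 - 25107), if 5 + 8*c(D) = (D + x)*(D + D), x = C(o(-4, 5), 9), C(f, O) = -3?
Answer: 127726713/8 ≈ 1.5966e+7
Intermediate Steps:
o(t, W) = t (o(t, W) = 2 - (2 - t) = 2 + (-2 + t) = t)
x = -3
c(D) = -5/8 + D*(-3 + D)/4 (c(D) = -5/8 + ((D - 3)*(D + D))/8 = -5/8 + ((-3 + D)*(2*D))/8 = -5/8 + (2*D*(-3 + D))/8 = -5/8 + D*(-3 + D)/4)
(c(195) - 1259)*(27078 - 25107) = ((-5/8 - 3/4*195 + (1/4)*195**2) - 1259)*(27078 - 25107) = ((-5/8 - 585/4 + (1/4)*38025) - 1259)*1971 = ((-5/8 - 585/4 + 38025/4) - 1259)*1971 = (74875/8 - 1259)*1971 = (64803/8)*1971 = 127726713/8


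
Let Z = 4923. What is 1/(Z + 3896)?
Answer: 1/8819 ≈ 0.00011339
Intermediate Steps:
1/(Z + 3896) = 1/(4923 + 3896) = 1/8819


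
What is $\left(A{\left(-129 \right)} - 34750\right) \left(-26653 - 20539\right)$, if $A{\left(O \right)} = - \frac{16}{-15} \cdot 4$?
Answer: $\frac{24595809712}{15} \approx 1.6397 \cdot 10^{9}$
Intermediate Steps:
$A{\left(O \right)} = \frac{64}{15}$ ($A{\left(O \right)} = \left(-16\right) \left(- \frac{1}{15}\right) 4 = \frac{16}{15} \cdot 4 = \frac{64}{15}$)
$\left(A{\left(-129 \right)} - 34750\right) \left(-26653 - 20539\right) = \left(\frac{64}{15} - 34750\right) \left(-26653 - 20539\right) = \left(- \frac{521186}{15}\right) \left(-47192\right) = \frac{24595809712}{15}$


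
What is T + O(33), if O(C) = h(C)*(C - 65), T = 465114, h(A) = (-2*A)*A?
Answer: 534810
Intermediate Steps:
h(A) = -2*A²
O(C) = -2*C²*(-65 + C) (O(C) = (-2*C²)*(C - 65) = (-2*C²)*(-65 + C) = -2*C²*(-65 + C))
T + O(33) = 465114 + 2*33²*(65 - 1*33) = 465114 + 2*1089*(65 - 33) = 465114 + 2*1089*32 = 465114 + 69696 = 534810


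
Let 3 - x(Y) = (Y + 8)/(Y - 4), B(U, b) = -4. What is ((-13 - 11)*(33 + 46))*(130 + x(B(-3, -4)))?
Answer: -253116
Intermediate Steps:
x(Y) = 3 - (8 + Y)/(-4 + Y) (x(Y) = 3 - (Y + 8)/(Y - 4) = 3 - (8 + Y)/(-4 + Y))
((-13 - 11)*(33 + 46))*(130 + x(B(-3, -4))) = ((-13 - 11)*(33 + 46))*(130 + 2*(-10 - 4)/(-4 - 4)) = (-24*79)*(130 + 2*(-14)/(-8)) = -1896*(130 + 2*(-⅛)*(-14)) = -1896*(130 + 7/2) = -1896*267/2 = -253116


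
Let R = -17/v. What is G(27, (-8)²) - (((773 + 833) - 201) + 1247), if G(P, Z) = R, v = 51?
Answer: -7957/3 ≈ -2652.3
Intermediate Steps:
R = -⅓ (R = -17/51 = -17*1/51 = -⅓ ≈ -0.33333)
G(P, Z) = -⅓
G(27, (-8)²) - (((773 + 833) - 201) + 1247) = -⅓ - (((773 + 833) - 201) + 1247) = -⅓ - ((1606 - 201) + 1247) = -⅓ - (1405 + 1247) = -⅓ - 1*2652 = -⅓ - 2652 = -7957/3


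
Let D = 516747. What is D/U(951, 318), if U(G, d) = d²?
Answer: 172249/33708 ≈ 5.1100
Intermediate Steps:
D/U(951, 318) = 516747/(318²) = 516747/101124 = 516747*(1/101124) = 172249/33708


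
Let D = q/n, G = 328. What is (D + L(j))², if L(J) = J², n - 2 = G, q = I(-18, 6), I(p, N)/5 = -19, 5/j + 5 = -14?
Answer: 27133681/567678276 ≈ 0.047798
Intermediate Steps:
j = -5/19 (j = 5/(-5 - 14) = 5/(-19) = 5*(-1/19) = -5/19 ≈ -0.26316)
I(p, N) = -95 (I(p, N) = 5*(-19) = -95)
q = -95
n = 330 (n = 2 + 328 = 330)
D = -19/66 (D = -95/330 = -95*1/330 = -19/66 ≈ -0.28788)
(D + L(j))² = (-19/66 + (-5/19)²)² = (-19/66 + 25/361)² = (-5209/23826)² = 27133681/567678276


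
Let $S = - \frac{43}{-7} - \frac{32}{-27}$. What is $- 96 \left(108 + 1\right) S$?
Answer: $- \frac{4830880}{63} \approx -76681.0$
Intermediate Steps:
$S = \frac{1385}{189}$ ($S = \left(-43\right) \left(- \frac{1}{7}\right) - - \frac{32}{27} = \frac{43}{7} + \frac{32}{27} = \frac{1385}{189} \approx 7.328$)
$- 96 \left(108 + 1\right) S = - 96 \left(108 + 1\right) \frac{1385}{189} = \left(-96\right) 109 \cdot \frac{1385}{189} = \left(-10464\right) \frac{1385}{189} = - \frac{4830880}{63}$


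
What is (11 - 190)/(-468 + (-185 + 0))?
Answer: 179/653 ≈ 0.27412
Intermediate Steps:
(11 - 190)/(-468 + (-185 + 0)) = -179/(-468 - 185) = -179/(-653) = -179*(-1/653) = 179/653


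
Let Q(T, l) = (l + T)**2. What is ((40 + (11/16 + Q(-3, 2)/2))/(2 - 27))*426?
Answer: -140367/200 ≈ -701.83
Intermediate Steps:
Q(T, l) = (T + l)**2
((40 + (11/16 + Q(-3, 2)/2))/(2 - 27))*426 = ((40 + (11/16 + (-3 + 2)**2/2))/(2 - 27))*426 = ((40 + (11*(1/16) + (-1)**2*(1/2)))/(-25))*426 = ((40 + (11/16 + 1*(1/2)))*(-1/25))*426 = ((40 + (11/16 + 1/2))*(-1/25))*426 = ((40 + 19/16)*(-1/25))*426 = ((659/16)*(-1/25))*426 = -659/400*426 = -140367/200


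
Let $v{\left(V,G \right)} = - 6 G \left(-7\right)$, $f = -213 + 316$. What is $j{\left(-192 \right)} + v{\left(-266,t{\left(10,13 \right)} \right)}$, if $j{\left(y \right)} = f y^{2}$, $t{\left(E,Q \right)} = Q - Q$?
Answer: $3796992$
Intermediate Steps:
$t{\left(E,Q \right)} = 0$
$f = 103$
$j{\left(y \right)} = 103 y^{2}$
$v{\left(V,G \right)} = 42 G$
$j{\left(-192 \right)} + v{\left(-266,t{\left(10,13 \right)} \right)} = 103 \left(-192\right)^{2} + 42 \cdot 0 = 103 \cdot 36864 + 0 = 3796992 + 0 = 3796992$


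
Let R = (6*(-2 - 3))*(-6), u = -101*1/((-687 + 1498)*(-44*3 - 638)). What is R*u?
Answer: 1818/62447 ≈ 0.029113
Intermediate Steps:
u = 101/624470 (u = -101*1/(811*(-132 - 638)) = -101/((-770*811)) = -101/(-624470) = -101*(-1/624470) = 101/624470 ≈ 0.00016174)
R = 180 (R = (6*(-5))*(-6) = -30*(-6) = 180)
R*u = 180*(101/624470) = 1818/62447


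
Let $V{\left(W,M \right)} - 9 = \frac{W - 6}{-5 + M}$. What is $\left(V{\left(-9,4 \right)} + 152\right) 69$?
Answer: $12144$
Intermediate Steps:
$V{\left(W,M \right)} = 9 + \frac{-6 + W}{-5 + M}$ ($V{\left(W,M \right)} = 9 + \frac{W - 6}{-5 + M} = 9 + \frac{-6 + W}{-5 + M}$)
$\left(V{\left(-9,4 \right)} + 152\right) 69 = \left(\frac{-51 - 9 + 9 \cdot 4}{-5 + 4} + 152\right) 69 = \left(\frac{-51 - 9 + 36}{-1} + 152\right) 69 = \left(\left(-1\right) \left(-24\right) + 152\right) 69 = \left(24 + 152\right) 69 = 176 \cdot 69 = 12144$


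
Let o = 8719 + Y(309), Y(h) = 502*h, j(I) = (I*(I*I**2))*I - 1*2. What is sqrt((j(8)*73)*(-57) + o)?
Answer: I*sqrt(136175489) ≈ 11669.0*I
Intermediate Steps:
j(I) = -2 + I**5 (j(I) = (I*I**3)*I - 2 = I**4*I - 2 = I**5 - 2 = -2 + I**5)
o = 163837 (o = 8719 + 502*309 = 8719 + 155118 = 163837)
sqrt((j(8)*73)*(-57) + o) = sqrt(((-2 + 8**5)*73)*(-57) + 163837) = sqrt(((-2 + 32768)*73)*(-57) + 163837) = sqrt((32766*73)*(-57) + 163837) = sqrt(2391918*(-57) + 163837) = sqrt(-136339326 + 163837) = sqrt(-136175489) = I*sqrt(136175489)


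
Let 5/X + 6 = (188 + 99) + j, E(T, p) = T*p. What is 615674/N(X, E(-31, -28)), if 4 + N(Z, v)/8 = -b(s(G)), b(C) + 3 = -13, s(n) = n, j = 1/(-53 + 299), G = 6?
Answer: 307837/48 ≈ 6413.3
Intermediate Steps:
j = 1/246 ≈ 0.0040650
b(C) = -16 (b(C) = -3 - 13 = -16)
X = 1230/69127 (X = 5/(-6 + ((188 + 99) + 1/246)) = 5/(-6 + (287 + 1/246)) = 5/(-6 + 70603/246) = 5/(69127/246) = 5*(246/69127) = 1230/69127 ≈ 0.017793)
N(Z, v) = 96 (N(Z, v) = -32 + 8*(-1*(-16)) = -32 + 8*16 = -32 + 128 = 96)
615674/N(X, E(-31, -28)) = 615674/96 = 615674*(1/96) = 307837/48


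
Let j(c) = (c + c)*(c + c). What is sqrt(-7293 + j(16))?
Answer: I*sqrt(6269) ≈ 79.177*I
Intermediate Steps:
j(c) = 4*c**2 (j(c) = (2*c)*(2*c) = 4*c**2)
sqrt(-7293 + j(16)) = sqrt(-7293 + 4*16**2) = sqrt(-7293 + 4*256) = sqrt(-7293 + 1024) = sqrt(-6269) = I*sqrt(6269)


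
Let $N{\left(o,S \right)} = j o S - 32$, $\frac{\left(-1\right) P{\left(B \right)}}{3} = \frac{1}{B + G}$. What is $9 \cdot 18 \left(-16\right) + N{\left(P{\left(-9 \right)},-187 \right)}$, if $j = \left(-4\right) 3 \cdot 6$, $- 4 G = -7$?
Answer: $\frac{85472}{29} \approx 2947.3$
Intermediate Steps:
$G = \frac{7}{4}$ ($G = \left(- \frac{1}{4}\right) \left(-7\right) = \frac{7}{4} \approx 1.75$)
$P{\left(B \right)} = - \frac{3}{\frac{7}{4} + B}$ ($P{\left(B \right)} = - \frac{3}{B + \frac{7}{4}} = - \frac{3}{\frac{7}{4} + B}$)
$j = -72$ ($j = \left(-12\right) 6 = -72$)
$N{\left(o,S \right)} = -32 - 72 S o$ ($N{\left(o,S \right)} = - 72 o S - 32 = - 72 S o - 32 = -32 - 72 S o$)
$9 \cdot 18 \left(-16\right) + N{\left(P{\left(-9 \right)},-187 \right)} = 9 \cdot 18 \left(-16\right) - \left(32 - 13464 \left(- \frac{12}{7 + 4 \left(-9\right)}\right)\right) = 162 \left(-16\right) - \left(32 - 13464 \left(- \frac{12}{7 - 36}\right)\right) = -2592 - \left(32 - 13464 \left(- \frac{12}{-29}\right)\right) = -2592 - \left(32 - 13464 \left(\left(-12\right) \left(- \frac{1}{29}\right)\right)\right) = -2592 - \left(32 - \frac{161568}{29}\right) = -2592 + \left(-32 + \frac{161568}{29}\right) = -2592 + \frac{160640}{29} = \frac{85472}{29}$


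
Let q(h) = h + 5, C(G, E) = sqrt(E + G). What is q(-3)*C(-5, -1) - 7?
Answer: -7 + 2*I*sqrt(6) ≈ -7.0 + 4.899*I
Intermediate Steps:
q(h) = 5 + h
q(-3)*C(-5, -1) - 7 = (5 - 3)*sqrt(-1 - 5) - 7 = 2*sqrt(-6) - 7 = 2*(I*sqrt(6)) - 7 = 2*I*sqrt(6) - 7 = -7 + 2*I*sqrt(6)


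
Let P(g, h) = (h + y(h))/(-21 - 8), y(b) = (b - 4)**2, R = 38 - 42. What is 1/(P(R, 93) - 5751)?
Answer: -29/174793 ≈ -0.00016591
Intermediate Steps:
R = -4
y(b) = (-4 + b)**2
P(g, h) = -h/29 - (-4 + h)**2/29 (P(g, h) = (h + (-4 + h)**2)/(-21 - 8) = (h + (-4 + h)**2)/(-29) = (h + (-4 + h)**2)*(-1/29) = -h/29 - (-4 + h)**2/29)
1/(P(R, 93) - 5751) = 1/((-1/29*93 - (-4 + 93)**2/29) - 5751) = 1/((-93/29 - 1/29*89**2) - 5751) = 1/((-93/29 - 1/29*7921) - 5751) = 1/((-93/29 - 7921/29) - 5751) = 1/(-8014/29 - 5751) = 1/(-174793/29) = -29/174793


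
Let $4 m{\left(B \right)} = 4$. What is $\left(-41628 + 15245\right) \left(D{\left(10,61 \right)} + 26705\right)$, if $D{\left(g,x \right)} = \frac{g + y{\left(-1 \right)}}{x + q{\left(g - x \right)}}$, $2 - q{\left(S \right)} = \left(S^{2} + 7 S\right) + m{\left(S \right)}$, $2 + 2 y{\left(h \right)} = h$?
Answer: $- \frac{3074690728949}{4364} \approx -7.0456 \cdot 10^{8}$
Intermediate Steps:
$m{\left(B \right)} = 1$ ($m{\left(B \right)} = \frac{1}{4} \cdot 4 = 1$)
$y{\left(h \right)} = -1 + \frac{h}{2}$
$q{\left(S \right)} = 1 - S^{2} - 7 S$ ($q{\left(S \right)} = 2 - \left(\left(S^{2} + 7 S\right) + 1\right) = 2 - \left(1 + S^{2} + 7 S\right) = 1 - S^{2} - 7 S$)
$D{\left(g,x \right)} = \frac{- \frac{3}{2} + g}{1 - \left(g - x\right)^{2} - 7 g + 8 x}$ ($D{\left(g,x \right)} = \frac{g + \left(-1 + \frac{1}{2} \left(-1\right)\right)}{x - \left(-1 + \left(g - x\right)^{2} + 7 \left(g - x\right)\right)} = \frac{g - \frac{3}{2}}{x - \left(-1 + \left(g - x\right)^{2} - 7 x + 7 g\right)} = \frac{- \frac{3}{2} + g}{1 - \left(g - x\right)^{2} - 7 g + 8 x}$)
$\left(-41628 + 15245\right) \left(D{\left(10,61 \right)} + 26705\right) = \left(-41628 + 15245\right) \left(\frac{- \frac{3}{2} + 10}{1 - \left(10 - 61\right)^{2} - 70 + 8 \cdot 61} + 26705\right) = - 26383 \left(\frac{1}{1 - \left(10 - 61\right)^{2} - 70 + 488} \cdot \frac{17}{2} + 26705\right) = - 26383 \left(\frac{1}{1 - \left(-51\right)^{2} - 70 + 488} \cdot \frac{17}{2} + 26705\right) = - 26383 \left(\frac{1}{1 - 2601 - 70 + 488} \cdot \frac{17}{2} + 26705\right) = - 26383 \left(\frac{1}{-2182} \cdot \frac{17}{2} + 26705\right) = - 26383 \left(\left(- \frac{1}{2182}\right) \frac{17}{2} + 26705\right) = - 26383 \left(- \frac{17}{4364} + 26705\right) = \left(-26383\right) \frac{116540603}{4364} = - \frac{3074690728949}{4364}$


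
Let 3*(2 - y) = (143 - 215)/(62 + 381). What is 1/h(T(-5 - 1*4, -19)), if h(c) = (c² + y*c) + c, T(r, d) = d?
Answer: 443/134216 ≈ 0.0033006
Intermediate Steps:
y = 910/443 (y = 2 - (143 - 215)/(3*(62 + 381)) = 2 - (-24)/443 = 2 - ⅓*(-72/443) = 2 + 24/443 = 910/443 ≈ 2.0542)
h(c) = c² + 1353*c/443 (h(c) = (c² + 910*c/443) + c = c² + 1353*c/443)
1/h(T(-5 - 1*4, -19)) = 1/((1/443)*(-19)*(1353 + 443*(-19))) = 1/((1/443)*(-19)*(1353 - 8417)) = 1/((1/443)*(-19)*(-7064)) = 1/(134216/443) = 443/134216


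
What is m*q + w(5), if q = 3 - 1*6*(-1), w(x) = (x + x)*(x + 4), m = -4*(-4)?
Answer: 234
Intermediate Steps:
m = 16
w(x) = 2*x*(4 + x) (w(x) = (2*x)*(4 + x) = 2*x*(4 + x))
q = 9 (q = 3 - 6*(-1) = 3 + 6 = 9)
m*q + w(5) = 16*9 + 2*5*(4 + 5) = 144 + 2*5*9 = 144 + 90 = 234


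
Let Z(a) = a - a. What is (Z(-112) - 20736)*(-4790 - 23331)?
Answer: 583117056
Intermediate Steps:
Z(a) = 0
(Z(-112) - 20736)*(-4790 - 23331) = (0 - 20736)*(-4790 - 23331) = -20736*(-28121) = 583117056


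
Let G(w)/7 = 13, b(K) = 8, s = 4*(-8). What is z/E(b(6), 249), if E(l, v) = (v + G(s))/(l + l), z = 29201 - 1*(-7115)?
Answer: 145264/85 ≈ 1709.0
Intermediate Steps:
s = -32
G(w) = 91 (G(w) = 7*13 = 91)
z = 36316 (z = 29201 + 7115 = 36316)
E(l, v) = (91 + v)/(2*l) (E(l, v) = (v + 91)/(l + l) = (91 + v)/((2*l)) = (91 + v)*(1/(2*l)) = (91 + v)/(2*l))
z/E(b(6), 249) = 36316/(((1/2)*(91 + 249)/8)) = 36316/(((1/2)*(1/8)*340)) = 36316/(85/4) = 36316*(4/85) = 145264/85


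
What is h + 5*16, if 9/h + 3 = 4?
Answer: 89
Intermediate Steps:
h = 9 (h = 9/(-3 + 4) = 9/1 = 9*1 = 9)
h + 5*16 = 9 + 5*16 = 9 + 80 = 89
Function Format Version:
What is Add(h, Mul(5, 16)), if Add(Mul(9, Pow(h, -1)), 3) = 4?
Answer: 89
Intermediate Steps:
h = 9 (h = Mul(9, Pow(Add(-3, 4), -1)) = Mul(9, Pow(1, -1)) = Mul(9, 1) = 9)
Add(h, Mul(5, 16)) = Add(9, Mul(5, 16)) = Add(9, 80) = 89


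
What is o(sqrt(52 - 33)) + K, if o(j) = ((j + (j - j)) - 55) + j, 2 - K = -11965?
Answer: 11912 + 2*sqrt(19) ≈ 11921.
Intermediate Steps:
K = 11967 (K = 2 - 1*(-11965) = 2 + 11965 = 11967)
o(j) = -55 + 2*j (o(j) = ((j + 0) - 55) + j = (j - 55) + j = (-55 + j) + j = -55 + 2*j)
o(sqrt(52 - 33)) + K = (-55 + 2*sqrt(52 - 33)) + 11967 = (-55 + 2*sqrt(19)) + 11967 = 11912 + 2*sqrt(19)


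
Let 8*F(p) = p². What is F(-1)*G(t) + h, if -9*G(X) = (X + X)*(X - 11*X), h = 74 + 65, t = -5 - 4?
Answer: 323/2 ≈ 161.50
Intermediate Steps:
F(p) = p²/8
t = -9
h = 139
G(X) = 20*X²/9 (G(X) = -(X + X)*(X - 11*X)/9 = -2*X*(-10*X)/9 = -(-20)*X²/9 = 20*X²/9)
F(-1)*G(t) + h = ((⅛)*(-1)²)*((20/9)*(-9)²) + 139 = ((⅛)*1)*((20/9)*81) + 139 = (⅛)*180 + 139 = 45/2 + 139 = 323/2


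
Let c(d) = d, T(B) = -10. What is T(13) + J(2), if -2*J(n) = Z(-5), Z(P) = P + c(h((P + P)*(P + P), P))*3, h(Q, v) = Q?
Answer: -315/2 ≈ -157.50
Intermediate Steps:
Z(P) = P + 12*P**2 (Z(P) = P + ((P + P)*(P + P))*3 = P + ((2*P)*(2*P))*3 = P + (4*P**2)*3 = P + 12*P**2)
J(n) = -295/2 (J(n) = -(-5)*(1 + 12*(-5))/2 = -(-5)*(1 - 60)/2 = -(-5)*(-59)/2 = -1/2*295 = -295/2)
T(13) + J(2) = -10 - 295/2 = -315/2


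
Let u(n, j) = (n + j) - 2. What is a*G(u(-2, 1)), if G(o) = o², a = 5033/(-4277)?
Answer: -6471/611 ≈ -10.591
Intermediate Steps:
u(n, j) = -2 + j + n (u(n, j) = (j + n) - 2 = -2 + j + n)
a = -719/611 (a = 5033*(-1/4277) = -719/611 ≈ -1.1768)
a*G(u(-2, 1)) = -719*(-2 + 1 - 2)²/611 = -719/611*(-3)² = -719/611*9 = -6471/611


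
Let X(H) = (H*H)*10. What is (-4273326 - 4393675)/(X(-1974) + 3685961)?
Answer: -8667001/42652721 ≈ -0.20320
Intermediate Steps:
X(H) = 10*H² (X(H) = H²*10 = 10*H²)
(-4273326 - 4393675)/(X(-1974) + 3685961) = (-4273326 - 4393675)/(10*(-1974)² + 3685961) = -8667001/(10*3896676 + 3685961) = -8667001/(38966760 + 3685961) = -8667001/42652721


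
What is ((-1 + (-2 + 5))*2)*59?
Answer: 236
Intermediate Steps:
((-1 + (-2 + 5))*2)*59 = ((-1 + 3)*2)*59 = (2*2)*59 = 4*59 = 236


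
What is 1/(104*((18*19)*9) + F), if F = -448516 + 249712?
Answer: 1/121308 ≈ 8.2435e-6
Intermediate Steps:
F = -198804
1/(104*((18*19)*9) + F) = 1/(104*((18*19)*9) - 198804) = 1/(104*(342*9) - 198804) = 1/(104*3078 - 198804) = 1/(320112 - 198804) = 1/121308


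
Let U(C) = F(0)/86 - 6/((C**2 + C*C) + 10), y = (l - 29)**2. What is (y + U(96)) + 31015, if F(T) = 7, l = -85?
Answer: 34901051355/793006 ≈ 44011.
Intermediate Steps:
y = 12996 (y = (-85 - 29)**2 = (-114)**2 = 12996)
U(C) = 7/86 - 6/(10 + 2*C**2) (U(C) = 7/86 - 6/((C**2 + C*C) + 10) = 7*(1/86) - 6/((C**2 + C**2) + 10) = 7/86 - 6/(2*C**2 + 10) = 7/86 - 6/(10 + 2*C**2))
(y + U(96)) + 31015 = (12996 + (-223 + 7*96**2)/(86*(5 + 96**2))) + 31015 = (12996 + (-223 + 7*9216)/(86*(5 + 9216))) + 31015 = (12996 + (1/86)*(-223 + 64512)/9221) + 31015 = (12996 + (1/86)*(1/9221)*64289) + 31015 = (12996 + 64289/793006) + 31015 = 10305970265/793006 + 31015 = 34901051355/793006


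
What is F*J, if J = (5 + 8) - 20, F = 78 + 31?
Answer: -763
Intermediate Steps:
F = 109
J = -7 (J = 13 - 20 = -7)
F*J = 109*(-7) = -763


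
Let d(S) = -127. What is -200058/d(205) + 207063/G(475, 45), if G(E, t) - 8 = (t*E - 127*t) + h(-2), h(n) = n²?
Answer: 1053868659/663448 ≈ 1588.5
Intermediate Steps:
G(E, t) = 12 - 127*t + E*t (G(E, t) = 8 + ((t*E - 127*t) + (-2)²) = 8 + ((E*t - 127*t) + 4) = 8 + ((-127*t + E*t) + 4) = 8 + (4 - 127*t + E*t) = 12 - 127*t + E*t)
-200058/d(205) + 207063/G(475, 45) = -200058/(-127) + 207063/(12 - 127*45 + 475*45) = -200058*(-1/127) + 207063/(12 - 5715 + 21375) = 200058/127 + 207063/15672 = 200058/127 + 207063*(1/15672) = 200058/127 + 69021/5224 = 1053868659/663448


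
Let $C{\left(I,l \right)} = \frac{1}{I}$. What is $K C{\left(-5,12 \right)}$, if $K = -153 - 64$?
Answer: $\frac{217}{5} \approx 43.4$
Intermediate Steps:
$K = -217$ ($K = -153 - 64 = -217$)
$K C{\left(-5,12 \right)} = - \frac{217}{-5} = \left(-217\right) \left(- \frac{1}{5}\right) = \frac{217}{5}$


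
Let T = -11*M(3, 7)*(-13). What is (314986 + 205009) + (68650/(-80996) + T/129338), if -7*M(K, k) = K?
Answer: 433314817221297/833307097 ≈ 5.1999e+5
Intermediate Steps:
M(K, k) = -K/7
T = -429/7 (T = -(-11)*3/7*(-13) = -11*(-3/7)*(-13) = (33/7)*(-13) = -429/7 ≈ -61.286)
(314986 + 205009) + (68650/(-80996) + T/129338) = (314986 + 205009) + (68650/(-80996) - 429/7/129338) = 519995 + (68650*(-1/80996) - 429/7*1/129338) = 519995 + (-34325/40498 - 39/82306) = 519995 - 706683218/833307097 = 433314817221297/833307097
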